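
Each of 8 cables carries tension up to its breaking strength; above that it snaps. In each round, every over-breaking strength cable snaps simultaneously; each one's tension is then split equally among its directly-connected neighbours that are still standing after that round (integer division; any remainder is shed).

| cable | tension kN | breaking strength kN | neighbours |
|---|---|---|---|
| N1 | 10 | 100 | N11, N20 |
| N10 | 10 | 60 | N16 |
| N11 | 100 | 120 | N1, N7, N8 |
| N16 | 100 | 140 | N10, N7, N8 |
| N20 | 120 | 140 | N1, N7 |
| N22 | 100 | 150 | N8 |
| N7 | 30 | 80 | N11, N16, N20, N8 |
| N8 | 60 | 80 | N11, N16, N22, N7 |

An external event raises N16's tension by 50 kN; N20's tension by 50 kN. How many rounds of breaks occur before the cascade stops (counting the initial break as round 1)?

4

Round 1 — N16 at 150 > 140; N20 at 170 > 140. N16, N20 snap.
  N16 sheds 150 kN to N10, N7, N8: 50 each.
    N10: 10+50 = 60 ≤ 60
    N7: 30+50 = 80 ≤ 80
    N8: 60+50 = 110 > 80
  N20 sheds 170 kN to N1, N7: 85 each.
    N1: 10+85 = 95 ≤ 100
    N7: 80+85 = 165 > 80
Round 2 — N7, N8 snap.
  N7 sheds 165 kN to N11: 165 each.
    N11: 100+165 = 265 > 120
  N8 sheds 110 kN to N11, N22: 55 each.
    N11: 265+55 = 320 > 120
    N22: 100+55 = 155 > 150
Round 3 — N11, N22 snap.
  N11 sheds 320 kN to N1: 320 each.
    N1: 95+320 = 415 > 100
  N22 sheds 155 kN: no online neighbours, lost.
Round 4 — N1 snaps.
  N1 sheds 415 kN: no online neighbours, lost.
No further breaks.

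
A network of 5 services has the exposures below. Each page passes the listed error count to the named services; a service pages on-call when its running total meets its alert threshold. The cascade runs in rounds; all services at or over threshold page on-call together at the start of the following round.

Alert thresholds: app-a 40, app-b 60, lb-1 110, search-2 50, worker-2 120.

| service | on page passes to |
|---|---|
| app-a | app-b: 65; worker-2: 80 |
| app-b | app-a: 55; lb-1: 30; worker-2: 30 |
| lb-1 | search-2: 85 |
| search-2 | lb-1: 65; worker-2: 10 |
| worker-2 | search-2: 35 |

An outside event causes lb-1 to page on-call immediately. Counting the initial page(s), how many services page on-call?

2

Round 1 — lb-1 pages on-call (initial).
  search-2: +85 → 85 ≥ 50
Round 2 — search-2 pages on-call.
  worker-2: +10 → 10 < 120
No further pages.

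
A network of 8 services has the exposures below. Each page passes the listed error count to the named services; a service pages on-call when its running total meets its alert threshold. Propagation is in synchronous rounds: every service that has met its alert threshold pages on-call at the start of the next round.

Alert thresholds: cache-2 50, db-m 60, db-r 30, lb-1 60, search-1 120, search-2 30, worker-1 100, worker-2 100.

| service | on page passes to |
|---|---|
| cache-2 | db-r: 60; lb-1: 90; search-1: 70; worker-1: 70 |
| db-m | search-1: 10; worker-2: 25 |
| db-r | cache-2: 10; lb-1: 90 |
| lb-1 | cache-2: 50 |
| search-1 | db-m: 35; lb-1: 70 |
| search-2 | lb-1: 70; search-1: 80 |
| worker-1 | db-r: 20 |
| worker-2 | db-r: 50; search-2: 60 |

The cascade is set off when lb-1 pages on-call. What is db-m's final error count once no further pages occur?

0

Round 1 — lb-1 pages on-call (initial).
  cache-2: +50 → 50 ≥ 50
Round 2 — cache-2 pages on-call.
  db-r: +60 → 60 ≥ 30
  search-1: +70 → 70 < 120
  worker-1: +70 → 70 < 100
Round 3 — db-r pages on-call.
No further pages.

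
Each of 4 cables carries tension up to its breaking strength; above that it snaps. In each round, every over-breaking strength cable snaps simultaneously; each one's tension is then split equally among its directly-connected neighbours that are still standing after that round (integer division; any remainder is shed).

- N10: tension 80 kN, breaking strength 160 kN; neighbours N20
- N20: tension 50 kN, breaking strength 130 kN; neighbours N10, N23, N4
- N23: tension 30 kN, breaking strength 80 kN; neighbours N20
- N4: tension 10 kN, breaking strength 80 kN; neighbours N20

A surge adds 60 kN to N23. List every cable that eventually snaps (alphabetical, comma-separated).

N20, N23

Round 1 — N23 at 90 > 80. N23 snaps.
  N23 sheds 90 kN to N20: 90 each.
    N20: 50+90 = 140 > 130
Round 2 — N20 snaps.
  N20 sheds 140 kN to N10, N4: 70 each.
    N10: 80+70 = 150 ≤ 160
    N4: 10+70 = 80 ≤ 80
No further breaks.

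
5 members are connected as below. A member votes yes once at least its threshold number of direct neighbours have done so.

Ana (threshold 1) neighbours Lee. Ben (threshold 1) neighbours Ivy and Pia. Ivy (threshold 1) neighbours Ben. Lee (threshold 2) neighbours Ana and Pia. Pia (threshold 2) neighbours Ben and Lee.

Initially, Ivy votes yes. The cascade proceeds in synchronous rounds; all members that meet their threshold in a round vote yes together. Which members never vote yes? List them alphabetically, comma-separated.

Round 1 — Ivy votes yes (initial).
Round 2 — checking thresholds:
  Ben: 1 of 2 neighbours ≥ 1, votes yes.
Round 3 — no new yes votes; cascade stops.

Ana, Lee, Pia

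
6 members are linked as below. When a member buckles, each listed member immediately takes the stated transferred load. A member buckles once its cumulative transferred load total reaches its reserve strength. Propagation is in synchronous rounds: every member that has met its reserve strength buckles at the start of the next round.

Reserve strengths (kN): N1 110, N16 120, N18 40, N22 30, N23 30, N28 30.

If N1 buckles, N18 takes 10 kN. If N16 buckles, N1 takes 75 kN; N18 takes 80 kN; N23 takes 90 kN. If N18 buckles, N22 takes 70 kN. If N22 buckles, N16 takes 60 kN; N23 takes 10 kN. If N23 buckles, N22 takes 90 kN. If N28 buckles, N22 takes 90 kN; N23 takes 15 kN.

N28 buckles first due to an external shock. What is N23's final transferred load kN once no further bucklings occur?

Round 1 — N28 buckles (initial).
  N22: +90 → 90 ≥ 30
  N23: +15 → 15 < 30
Round 2 — N22 buckles.
  N16: +60 → 60 < 120
  N23: +10 → 25 < 30
No further bucklings.

25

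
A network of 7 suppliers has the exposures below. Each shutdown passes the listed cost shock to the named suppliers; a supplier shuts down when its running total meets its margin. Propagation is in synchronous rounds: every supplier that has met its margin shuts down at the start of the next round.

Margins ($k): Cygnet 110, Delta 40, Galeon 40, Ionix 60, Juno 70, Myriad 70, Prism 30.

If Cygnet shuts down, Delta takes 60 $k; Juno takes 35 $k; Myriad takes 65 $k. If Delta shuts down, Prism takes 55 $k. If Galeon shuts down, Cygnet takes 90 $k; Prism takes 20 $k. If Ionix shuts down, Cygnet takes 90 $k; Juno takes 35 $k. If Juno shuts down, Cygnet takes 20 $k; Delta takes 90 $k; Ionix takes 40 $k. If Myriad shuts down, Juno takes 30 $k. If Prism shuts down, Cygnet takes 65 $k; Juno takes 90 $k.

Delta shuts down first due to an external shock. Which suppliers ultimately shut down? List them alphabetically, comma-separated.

Delta, Juno, Prism

Round 1 — Delta shuts down (initial).
  Prism: +55 → 55 ≥ 30
Round 2 — Prism shuts down.
  Cygnet: +65 → 65 < 110
  Juno: +90 → 90 ≥ 70
Round 3 — Juno shuts down.
  Cygnet: +20 → 85 < 110
  Ionix: +40 → 40 < 60
No further shutdowns.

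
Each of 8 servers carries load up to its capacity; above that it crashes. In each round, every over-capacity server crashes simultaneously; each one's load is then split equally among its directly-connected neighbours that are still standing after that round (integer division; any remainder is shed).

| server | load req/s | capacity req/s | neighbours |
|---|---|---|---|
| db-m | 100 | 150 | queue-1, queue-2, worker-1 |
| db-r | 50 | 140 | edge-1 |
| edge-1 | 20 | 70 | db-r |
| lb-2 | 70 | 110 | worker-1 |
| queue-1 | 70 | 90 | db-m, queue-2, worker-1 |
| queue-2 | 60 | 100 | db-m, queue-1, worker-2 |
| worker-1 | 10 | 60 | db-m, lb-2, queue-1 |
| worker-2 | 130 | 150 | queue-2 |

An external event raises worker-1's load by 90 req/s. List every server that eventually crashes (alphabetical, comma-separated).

db-m, queue-1, queue-2, worker-1, worker-2

Round 1 — worker-1 at 100 > 60. worker-1 crashes.
  worker-1 sheds 100 req/s to db-m, lb-2, queue-1: 33 each (1 lost).
    db-m: 100+33 = 133 ≤ 150
    lb-2: 70+33 = 103 ≤ 110
    queue-1: 70+33 = 103 > 90
Round 2 — queue-1 crashes.
  queue-1 sheds 103 req/s to db-m, queue-2: 51 each (1 lost).
    db-m: 133+51 = 184 > 150
    queue-2: 60+51 = 111 > 100
Round 3 — db-m, queue-2 crash.
  db-m sheds 184 req/s: no online neighbours, lost.
  queue-2 sheds 111 req/s to worker-2: 111 each.
    worker-2: 130+111 = 241 > 150
Round 4 — worker-2 crashes.
  worker-2 sheds 241 req/s: no online neighbours, lost.
No further crashes.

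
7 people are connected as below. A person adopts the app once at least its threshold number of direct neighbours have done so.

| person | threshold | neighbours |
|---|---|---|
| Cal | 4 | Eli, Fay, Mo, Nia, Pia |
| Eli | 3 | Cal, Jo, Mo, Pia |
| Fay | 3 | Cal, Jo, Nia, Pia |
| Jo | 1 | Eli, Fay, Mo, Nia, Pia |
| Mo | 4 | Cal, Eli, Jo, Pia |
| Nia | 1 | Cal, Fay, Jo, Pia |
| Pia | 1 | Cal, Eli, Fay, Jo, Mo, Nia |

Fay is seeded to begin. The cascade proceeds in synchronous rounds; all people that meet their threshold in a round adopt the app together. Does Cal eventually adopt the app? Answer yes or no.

Round 1 — Fay adopts the app (initial).
Round 2 — checking thresholds:
  Cal: 1 of 5 neighbours < 4, below threshold.
  Jo: 1 of 5 neighbours ≥ 1, adopts the app.
  Nia: 1 of 4 neighbours ≥ 1, adopts the app.
  Pia: 1 of 6 neighbours ≥ 1, adopts the app.
Round 3 — no new adoptions; cascade stops.

no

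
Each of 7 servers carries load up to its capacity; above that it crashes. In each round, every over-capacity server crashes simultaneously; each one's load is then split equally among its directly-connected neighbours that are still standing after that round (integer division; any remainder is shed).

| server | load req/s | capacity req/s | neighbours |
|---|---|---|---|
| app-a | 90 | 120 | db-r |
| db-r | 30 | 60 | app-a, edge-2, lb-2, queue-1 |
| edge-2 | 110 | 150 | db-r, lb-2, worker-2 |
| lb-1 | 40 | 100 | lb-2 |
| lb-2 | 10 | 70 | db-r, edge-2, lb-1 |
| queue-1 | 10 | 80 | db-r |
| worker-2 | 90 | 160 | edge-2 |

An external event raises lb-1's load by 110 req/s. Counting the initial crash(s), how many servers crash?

Round 1 — lb-1 at 150 > 100. lb-1 crashes.
  lb-1 sheds 150 req/s to lb-2: 150 each.
    lb-2: 10+150 = 160 > 70
Round 2 — lb-2 crashes.
  lb-2 sheds 160 req/s to db-r, edge-2: 80 each.
    db-r: 30+80 = 110 > 60
    edge-2: 110+80 = 190 > 150
Round 3 — db-r, edge-2 crash.
  db-r sheds 110 req/s to app-a, queue-1: 55 each.
    app-a: 90+55 = 145 > 120
    queue-1: 10+55 = 65 ≤ 80
  edge-2 sheds 190 req/s to worker-2: 190 each.
    worker-2: 90+190 = 280 > 160
Round 4 — app-a, worker-2 crash.
  app-a sheds 145 req/s: no online neighbours, lost.
  worker-2 sheds 280 req/s: no online neighbours, lost.
No further crashes.

6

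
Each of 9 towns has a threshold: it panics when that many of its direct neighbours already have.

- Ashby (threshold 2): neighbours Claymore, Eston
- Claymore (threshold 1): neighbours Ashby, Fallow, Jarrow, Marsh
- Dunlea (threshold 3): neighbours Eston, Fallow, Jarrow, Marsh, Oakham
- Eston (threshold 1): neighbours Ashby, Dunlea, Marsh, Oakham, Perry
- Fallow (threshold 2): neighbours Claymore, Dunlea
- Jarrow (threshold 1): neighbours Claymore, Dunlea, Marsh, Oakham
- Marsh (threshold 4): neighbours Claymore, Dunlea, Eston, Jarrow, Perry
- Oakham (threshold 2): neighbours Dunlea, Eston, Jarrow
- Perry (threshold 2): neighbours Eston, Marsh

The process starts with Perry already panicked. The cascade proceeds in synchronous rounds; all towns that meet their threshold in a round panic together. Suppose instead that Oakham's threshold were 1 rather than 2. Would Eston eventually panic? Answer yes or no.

With Oakham's threshold at 1:
Round 1 — Perry panics (initial).
Round 2 — checking thresholds:
  Eston: 1 of 5 neighbours ≥ 1, panics.
  Marsh: 1 of 5 neighbours < 4, holds.
Round 3 — checking thresholds:
  Ashby: 1 of 2 neighbours < 2, holds.
  Dunlea: 1 of 5 neighbours < 3, holds.
  Marsh: 2 of 5 neighbours < 4, holds.
  Oakham: 1 of 3 neighbours ≥ 1, panics.
Round 4 — checking thresholds:
  Ashby: 1 of 2 neighbours < 2, holds.
  Dunlea: 2 of 5 neighbours < 3, holds.
  Jarrow: 1 of 4 neighbours ≥ 1, panics.
  Marsh: 2 of 5 neighbours < 4, holds.
Round 5 — checking thresholds:
  Ashby: 1 of 2 neighbours < 2, holds.
  Claymore: 1 of 4 neighbours ≥ 1, panics.
  Dunlea: 3 of 5 neighbours ≥ 3, panics.
  Marsh: 3 of 5 neighbours < 4, holds.
Round 6 — checking thresholds:
  Ashby: 2 of 2 neighbours ≥ 2, panics.
  Fallow: 2 of 2 neighbours ≥ 2, panics.
  Marsh: 5 of 5 neighbours ≥ 4, panics.
Round 7 — no new panics; cascade stops.

yes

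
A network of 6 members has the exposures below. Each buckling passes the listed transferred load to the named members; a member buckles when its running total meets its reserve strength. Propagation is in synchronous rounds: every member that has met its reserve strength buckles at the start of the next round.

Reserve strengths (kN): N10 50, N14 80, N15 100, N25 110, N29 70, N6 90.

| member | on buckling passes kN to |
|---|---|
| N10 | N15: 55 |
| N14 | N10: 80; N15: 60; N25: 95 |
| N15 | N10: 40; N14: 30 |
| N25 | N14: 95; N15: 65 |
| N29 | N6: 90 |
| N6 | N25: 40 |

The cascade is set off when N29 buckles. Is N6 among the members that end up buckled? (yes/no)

yes

Round 1 — N29 buckles (initial).
  N6: +90 → 90 ≥ 90
Round 2 — N6 buckles.
  N25: +40 → 40 < 110
No further bucklings.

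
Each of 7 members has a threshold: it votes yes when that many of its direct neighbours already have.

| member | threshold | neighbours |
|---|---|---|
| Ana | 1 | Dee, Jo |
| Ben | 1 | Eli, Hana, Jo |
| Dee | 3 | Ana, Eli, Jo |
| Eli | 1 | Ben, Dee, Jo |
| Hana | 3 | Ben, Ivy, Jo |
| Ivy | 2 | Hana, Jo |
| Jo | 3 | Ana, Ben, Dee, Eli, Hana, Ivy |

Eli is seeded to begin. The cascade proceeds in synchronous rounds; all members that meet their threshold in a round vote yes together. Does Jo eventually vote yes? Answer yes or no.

no

Round 1 — Eli votes yes (initial).
Round 2 — checking thresholds:
  Ben: 1 of 3 neighbours ≥ 1, votes yes.
  Dee: 1 of 3 neighbours < 3, below threshold.
  Jo: 1 of 6 neighbours < 3, below threshold.
Round 3 — no new yes votes; cascade stops.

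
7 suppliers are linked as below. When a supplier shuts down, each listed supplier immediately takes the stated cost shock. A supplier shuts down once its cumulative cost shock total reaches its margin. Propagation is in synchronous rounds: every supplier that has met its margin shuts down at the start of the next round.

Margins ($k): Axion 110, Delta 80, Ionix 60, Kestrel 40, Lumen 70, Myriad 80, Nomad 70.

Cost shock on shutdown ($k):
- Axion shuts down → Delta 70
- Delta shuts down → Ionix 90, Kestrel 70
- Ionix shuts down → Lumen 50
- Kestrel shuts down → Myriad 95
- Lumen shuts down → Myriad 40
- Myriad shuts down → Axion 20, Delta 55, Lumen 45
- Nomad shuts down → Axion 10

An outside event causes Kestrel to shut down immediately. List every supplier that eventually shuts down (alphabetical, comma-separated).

Kestrel, Myriad

Round 1 — Kestrel shuts down (initial).
  Myriad: +95 → 95 ≥ 80
Round 2 — Myriad shuts down.
  Axion: +20 → 20 < 110
  Delta: +55 → 55 < 80
  Lumen: +45 → 45 < 70
No further shutdowns.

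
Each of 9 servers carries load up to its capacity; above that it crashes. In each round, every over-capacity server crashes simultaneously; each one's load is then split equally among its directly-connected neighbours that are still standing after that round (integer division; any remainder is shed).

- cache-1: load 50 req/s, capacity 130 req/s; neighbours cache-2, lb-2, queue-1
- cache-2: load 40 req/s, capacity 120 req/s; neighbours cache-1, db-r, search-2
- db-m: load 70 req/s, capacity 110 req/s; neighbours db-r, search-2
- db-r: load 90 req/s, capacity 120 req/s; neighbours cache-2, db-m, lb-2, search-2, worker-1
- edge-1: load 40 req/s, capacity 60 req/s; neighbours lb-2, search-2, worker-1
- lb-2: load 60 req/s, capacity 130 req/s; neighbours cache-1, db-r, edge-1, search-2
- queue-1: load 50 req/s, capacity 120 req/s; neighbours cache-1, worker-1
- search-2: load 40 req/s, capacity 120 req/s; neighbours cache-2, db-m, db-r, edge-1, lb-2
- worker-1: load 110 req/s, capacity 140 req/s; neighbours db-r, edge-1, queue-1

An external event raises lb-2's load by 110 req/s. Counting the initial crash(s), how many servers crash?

9

Round 1 — lb-2 at 170 > 130. lb-2 crashes.
  lb-2 sheds 170 req/s to cache-1, db-r, edge-1, search-2: 42 each (2 lost).
    cache-1: 50+42 = 92 ≤ 130
    db-r: 90+42 = 132 > 120
    edge-1: 40+42 = 82 > 60
    search-2: 40+42 = 82 ≤ 120
Round 2 — db-r, edge-1 crash.
  db-r sheds 132 req/s to cache-2, db-m, search-2, worker-1: 33 each.
    cache-2: 40+33 = 73 ≤ 120
    db-m: 70+33 = 103 ≤ 110
    search-2: 82+33 = 115 ≤ 120
    worker-1: 110+33 = 143 > 140
  edge-1 sheds 82 req/s to search-2, worker-1: 41 each.
    search-2: 115+41 = 156 > 120
    worker-1: 143+41 = 184 > 140
Round 3 — search-2, worker-1 crash.
  search-2 sheds 156 req/s to cache-2, db-m: 78 each.
    cache-2: 73+78 = 151 > 120
    db-m: 103+78 = 181 > 110
  worker-1 sheds 184 req/s to queue-1: 184 each.
    queue-1: 50+184 = 234 > 120
Round 4 — cache-2, db-m, queue-1 crash.
  cache-2 sheds 151 req/s to cache-1: 151 each.
    cache-1: 92+151 = 243 > 130
  db-m sheds 181 req/s: no online neighbours, lost.
  queue-1 sheds 234 req/s to cache-1: 234 each.
    cache-1: 243+234 = 477 > 130
Round 5 — cache-1 crashes.
  cache-1 sheds 477 req/s: no online neighbours, lost.
No further crashes.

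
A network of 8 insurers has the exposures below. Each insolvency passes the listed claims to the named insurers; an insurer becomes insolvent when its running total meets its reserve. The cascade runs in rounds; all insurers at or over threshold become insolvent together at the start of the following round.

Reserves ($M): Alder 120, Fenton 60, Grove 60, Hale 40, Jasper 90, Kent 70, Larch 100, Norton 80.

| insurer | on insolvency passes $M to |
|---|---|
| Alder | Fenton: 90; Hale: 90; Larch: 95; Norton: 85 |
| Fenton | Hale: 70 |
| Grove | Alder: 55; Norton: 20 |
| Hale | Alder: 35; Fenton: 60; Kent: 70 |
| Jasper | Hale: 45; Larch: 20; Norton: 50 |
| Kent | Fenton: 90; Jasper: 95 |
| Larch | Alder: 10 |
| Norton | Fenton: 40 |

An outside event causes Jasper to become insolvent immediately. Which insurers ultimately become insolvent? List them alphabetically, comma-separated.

Round 1 — Jasper becomes insolvent (initial).
  Hale: +45 → 45 ≥ 40
  Larch: +20 → 20 < 100
  Norton: +50 → 50 < 80
Round 2 — Hale becomes insolvent.
  Alder: +35 → 35 < 120
  Fenton: +60 → 60 ≥ 60
  Kent: +70 → 70 ≥ 70
Round 3 — Fenton, Kent become insolvent.
No further insolvencies.

Fenton, Hale, Jasper, Kent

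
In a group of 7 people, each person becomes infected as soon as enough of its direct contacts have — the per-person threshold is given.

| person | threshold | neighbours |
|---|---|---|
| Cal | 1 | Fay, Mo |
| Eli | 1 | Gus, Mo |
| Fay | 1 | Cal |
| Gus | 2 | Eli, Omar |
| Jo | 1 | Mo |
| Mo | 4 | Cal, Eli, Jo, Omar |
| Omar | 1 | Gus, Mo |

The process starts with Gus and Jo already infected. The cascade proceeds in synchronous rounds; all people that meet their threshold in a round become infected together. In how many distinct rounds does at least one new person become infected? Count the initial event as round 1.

Round 1 — Gus, Jo become infected (initial).
Round 2 — checking thresholds:
  Eli: 1 of 2 neighbours ≥ 1, becomes infected.
  Mo: 1 of 4 neighbours < 4, holds.
  Omar: 1 of 2 neighbours ≥ 1, becomes infected.
Round 3 — no new infections; cascade stops.

2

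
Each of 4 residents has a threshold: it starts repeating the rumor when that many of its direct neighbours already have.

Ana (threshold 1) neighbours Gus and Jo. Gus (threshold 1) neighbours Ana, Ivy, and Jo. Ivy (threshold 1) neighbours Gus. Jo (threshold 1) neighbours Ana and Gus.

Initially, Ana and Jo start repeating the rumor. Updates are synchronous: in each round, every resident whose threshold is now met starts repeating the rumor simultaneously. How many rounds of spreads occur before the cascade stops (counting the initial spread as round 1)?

Round 1 — Ana, Jo start repeating the rumor (initial).
Round 2 — checking thresholds:
  Gus: 2 of 3 neighbours ≥ 1, starts repeating the rumor.
Round 3 — checking thresholds:
  Ivy: 1 of 1 neighbours ≥ 1, starts repeating the rumor.
Round 4 — no new spreads; cascade stops.

3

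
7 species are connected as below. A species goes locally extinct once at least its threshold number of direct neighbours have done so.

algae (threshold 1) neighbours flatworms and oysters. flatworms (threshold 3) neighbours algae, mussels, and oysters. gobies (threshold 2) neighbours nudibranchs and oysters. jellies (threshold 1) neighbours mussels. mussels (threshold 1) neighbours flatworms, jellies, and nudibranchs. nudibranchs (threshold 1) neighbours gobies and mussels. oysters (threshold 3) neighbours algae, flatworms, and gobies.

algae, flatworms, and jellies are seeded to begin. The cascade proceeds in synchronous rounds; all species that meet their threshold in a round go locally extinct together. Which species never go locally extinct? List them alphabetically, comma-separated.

Round 1 — algae, flatworms, jellies go locally extinct (initial).
Round 2 — checking thresholds:
  mussels: 2 of 3 neighbours ≥ 1, goes locally extinct.
  oysters: 2 of 3 neighbours < 3, not yet.
Round 3 — checking thresholds:
  nudibranchs: 1 of 2 neighbours ≥ 1, goes locally extinct.
  oysters: 2 of 3 neighbours < 3, not yet.
Round 4 — no new extinctions; cascade stops.

gobies, oysters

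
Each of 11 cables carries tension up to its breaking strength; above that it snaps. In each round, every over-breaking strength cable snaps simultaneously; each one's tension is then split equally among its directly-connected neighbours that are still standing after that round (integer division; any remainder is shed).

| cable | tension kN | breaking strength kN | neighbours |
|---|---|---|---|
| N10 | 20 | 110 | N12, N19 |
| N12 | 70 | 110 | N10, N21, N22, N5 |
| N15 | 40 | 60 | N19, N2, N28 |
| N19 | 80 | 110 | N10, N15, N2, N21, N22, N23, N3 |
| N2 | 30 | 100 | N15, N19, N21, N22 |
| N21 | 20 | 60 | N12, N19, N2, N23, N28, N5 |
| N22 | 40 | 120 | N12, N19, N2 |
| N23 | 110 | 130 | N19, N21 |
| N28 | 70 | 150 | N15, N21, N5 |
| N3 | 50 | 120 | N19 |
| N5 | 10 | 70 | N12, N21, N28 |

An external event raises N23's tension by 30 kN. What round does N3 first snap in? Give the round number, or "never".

Round 1 — N23 at 140 > 130. N23 snaps.
  N23 sheds 140 kN to N19, N21: 70 each.
    N19: 80+70 = 150 > 110
    N21: 20+70 = 90 > 60
Round 2 — N19, N21 snap.
  N19 sheds 150 kN to N10, N15, N2, N22, N3: 30 each.
    N10: 20+30 = 50 ≤ 110
    N15: 40+30 = 70 > 60
    N2: 30+30 = 60 ≤ 100
    N22: 40+30 = 70 ≤ 120
    N3: 50+30 = 80 ≤ 120
  N21 sheds 90 kN to N12, N2, N28, N5: 22 each (2 lost).
    N12: 70+22 = 92 ≤ 110
    N2: 60+22 = 82 ≤ 100
    N28: 70+22 = 92 ≤ 150
    N5: 10+22 = 32 ≤ 70
Round 3 — N15 snaps.
  N15 sheds 70 kN to N2, N28: 35 each.
    N2: 82+35 = 117 > 100
    N28: 92+35 = 127 ≤ 150
Round 4 — N2 snaps.
  N2 sheds 117 kN to N22: 117 each.
    N22: 70+117 = 187 > 120
Round 5 — N22 snaps.
  N22 sheds 187 kN to N12: 187 each.
    N12: 92+187 = 279 > 110
Round 6 — N12 snaps.
  N12 sheds 279 kN to N10, N5: 139 each (1 lost).
    N10: 50+139 = 189 > 110
    N5: 32+139 = 171 > 70
Round 7 — N10, N5 snap.
  N10 sheds 189 kN: no online neighbours, lost.
  N5 sheds 171 kN to N28: 171 each.
    N28: 127+171 = 298 > 150
Round 8 — N28 snaps.
  N28 sheds 298 kN: no online neighbours, lost.
No further breaks.

never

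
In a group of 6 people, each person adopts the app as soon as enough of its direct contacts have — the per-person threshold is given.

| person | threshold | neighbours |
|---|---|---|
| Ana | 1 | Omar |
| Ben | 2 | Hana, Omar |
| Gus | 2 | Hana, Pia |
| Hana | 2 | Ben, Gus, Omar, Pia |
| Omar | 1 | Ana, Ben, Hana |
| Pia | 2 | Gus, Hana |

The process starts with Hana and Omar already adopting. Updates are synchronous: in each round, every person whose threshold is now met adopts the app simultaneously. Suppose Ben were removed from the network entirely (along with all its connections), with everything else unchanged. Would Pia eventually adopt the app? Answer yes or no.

With Ben removed:
Round 1 — Hana, Omar adopt the app (initial).
Round 2 — checking thresholds:
  Ana: 1 of 1 neighbours ≥ 1, adopts the app.
  Gus: 1 of 2 neighbours < 2, holds.
  Pia: 1 of 2 neighbours < 2, holds.
Round 3 — no new adoptions; cascade stops.

no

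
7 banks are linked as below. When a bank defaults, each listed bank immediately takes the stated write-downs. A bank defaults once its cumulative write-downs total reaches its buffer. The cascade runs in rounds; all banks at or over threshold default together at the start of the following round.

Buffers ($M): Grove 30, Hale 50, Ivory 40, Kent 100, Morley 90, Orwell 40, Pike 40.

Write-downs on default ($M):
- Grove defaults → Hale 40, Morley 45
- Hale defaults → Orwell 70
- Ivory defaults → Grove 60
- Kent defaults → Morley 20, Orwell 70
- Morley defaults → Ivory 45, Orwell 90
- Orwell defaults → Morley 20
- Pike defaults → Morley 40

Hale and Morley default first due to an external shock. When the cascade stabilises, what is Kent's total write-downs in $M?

Round 1 — Hale, Morley default (initial).
  Ivory: +45 → 45 ≥ 40
  Orwell: +70+90 → 160 ≥ 40
Round 2 — Ivory, Orwell default.
  Grove: +60 → 60 ≥ 30
Round 3 — Grove defaults.
No further defaults.

0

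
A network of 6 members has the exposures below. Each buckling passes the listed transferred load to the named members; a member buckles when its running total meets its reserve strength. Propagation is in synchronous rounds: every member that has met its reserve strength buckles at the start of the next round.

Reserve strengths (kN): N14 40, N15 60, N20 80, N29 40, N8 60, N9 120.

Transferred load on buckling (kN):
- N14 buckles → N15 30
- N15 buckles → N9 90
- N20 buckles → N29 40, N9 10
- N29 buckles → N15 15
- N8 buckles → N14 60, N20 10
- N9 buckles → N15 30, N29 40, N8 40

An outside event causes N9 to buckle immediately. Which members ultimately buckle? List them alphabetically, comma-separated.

N29, N9

Round 1 — N9 buckles (initial).
  N15: +30 → 30 < 60
  N29: +40 → 40 ≥ 40
  N8: +40 → 40 < 60
Round 2 — N29 buckles.
  N15: +15 → 45 < 60
No further bucklings.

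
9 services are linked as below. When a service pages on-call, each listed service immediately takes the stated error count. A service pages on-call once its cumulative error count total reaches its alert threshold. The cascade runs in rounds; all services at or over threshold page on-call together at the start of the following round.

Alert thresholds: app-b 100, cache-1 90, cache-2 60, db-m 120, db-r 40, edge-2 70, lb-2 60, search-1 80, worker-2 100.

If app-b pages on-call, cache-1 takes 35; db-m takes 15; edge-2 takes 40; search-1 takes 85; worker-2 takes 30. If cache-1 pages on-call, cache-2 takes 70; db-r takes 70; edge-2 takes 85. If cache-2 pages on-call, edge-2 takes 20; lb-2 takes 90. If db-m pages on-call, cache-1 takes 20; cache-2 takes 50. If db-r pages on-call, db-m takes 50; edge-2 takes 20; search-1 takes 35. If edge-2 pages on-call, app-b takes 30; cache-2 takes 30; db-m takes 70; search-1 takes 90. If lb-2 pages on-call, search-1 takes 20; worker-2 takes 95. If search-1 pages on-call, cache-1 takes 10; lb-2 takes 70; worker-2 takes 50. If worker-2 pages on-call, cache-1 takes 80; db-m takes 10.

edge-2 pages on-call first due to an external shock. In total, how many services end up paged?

8

Round 1 — edge-2 pages on-call (initial).
  app-b: +30 → 30 < 100
  cache-2: +30 → 30 < 60
  db-m: +70 → 70 < 120
  search-1: +90 → 90 ≥ 80
Round 2 — search-1 pages on-call.
  cache-1: +10 → 10 < 90
  lb-2: +70 → 70 ≥ 60
  worker-2: +50 → 50 < 100
Round 3 — lb-2 pages on-call.
  worker-2: +95 → 145 ≥ 100
Round 4 — worker-2 pages on-call.
  cache-1: +80 → 90 ≥ 90
  db-m: +10 → 80 < 120
Round 5 — cache-1 pages on-call.
  cache-2: +70 → 100 ≥ 60
  db-r: +70 → 70 ≥ 40
Round 6 — cache-2, db-r page on-call.
  db-m: +50 → 130 ≥ 120
Round 7 — db-m pages on-call.
No further pages.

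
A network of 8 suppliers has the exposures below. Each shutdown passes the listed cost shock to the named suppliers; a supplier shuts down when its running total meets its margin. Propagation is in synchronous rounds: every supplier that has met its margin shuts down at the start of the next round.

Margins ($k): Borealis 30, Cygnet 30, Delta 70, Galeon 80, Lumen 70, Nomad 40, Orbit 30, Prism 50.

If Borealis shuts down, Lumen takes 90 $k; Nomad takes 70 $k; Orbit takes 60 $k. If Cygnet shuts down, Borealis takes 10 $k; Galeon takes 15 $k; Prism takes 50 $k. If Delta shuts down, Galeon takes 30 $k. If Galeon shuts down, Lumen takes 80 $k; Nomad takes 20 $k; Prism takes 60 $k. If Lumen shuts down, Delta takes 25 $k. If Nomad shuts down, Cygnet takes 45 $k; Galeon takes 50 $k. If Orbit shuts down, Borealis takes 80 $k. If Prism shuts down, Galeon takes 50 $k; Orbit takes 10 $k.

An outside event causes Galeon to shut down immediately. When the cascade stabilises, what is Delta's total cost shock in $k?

Round 1 — Galeon shuts down (initial).
  Lumen: +80 → 80 ≥ 70
  Nomad: +20 → 20 < 40
  Prism: +60 → 60 ≥ 50
Round 2 — Lumen, Prism shut down.
  Delta: +25 → 25 < 70
  Orbit: +10 → 10 < 30
No further shutdowns.

25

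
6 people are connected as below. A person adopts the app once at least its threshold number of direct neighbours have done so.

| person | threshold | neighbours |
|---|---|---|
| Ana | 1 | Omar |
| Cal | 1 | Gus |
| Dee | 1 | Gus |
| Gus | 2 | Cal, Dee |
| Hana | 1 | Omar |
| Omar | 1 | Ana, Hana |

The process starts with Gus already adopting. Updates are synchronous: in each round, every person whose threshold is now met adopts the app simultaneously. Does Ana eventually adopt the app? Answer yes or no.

Round 1 — Gus adopts the app (initial).
Round 2 — checking thresholds:
  Cal: 1 of 1 neighbours ≥ 1, adopts the app.
  Dee: 1 of 1 neighbours ≥ 1, adopts the app.
Round 3 — no new adoptions; cascade stops.

no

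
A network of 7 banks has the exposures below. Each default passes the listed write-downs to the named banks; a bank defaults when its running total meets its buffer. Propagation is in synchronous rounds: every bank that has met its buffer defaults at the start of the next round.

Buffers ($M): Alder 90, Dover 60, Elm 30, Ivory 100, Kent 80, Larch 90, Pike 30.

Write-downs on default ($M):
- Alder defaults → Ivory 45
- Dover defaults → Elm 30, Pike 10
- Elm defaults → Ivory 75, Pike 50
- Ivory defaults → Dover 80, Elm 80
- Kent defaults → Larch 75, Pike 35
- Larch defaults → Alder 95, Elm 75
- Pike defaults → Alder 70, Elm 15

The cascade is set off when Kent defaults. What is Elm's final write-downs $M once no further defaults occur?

Round 1 — Kent defaults (initial).
  Larch: +75 → 75 < 90
  Pike: +35 → 35 ≥ 30
Round 2 — Pike defaults.
  Alder: +70 → 70 < 90
  Elm: +15 → 15 < 30
No further defaults.

15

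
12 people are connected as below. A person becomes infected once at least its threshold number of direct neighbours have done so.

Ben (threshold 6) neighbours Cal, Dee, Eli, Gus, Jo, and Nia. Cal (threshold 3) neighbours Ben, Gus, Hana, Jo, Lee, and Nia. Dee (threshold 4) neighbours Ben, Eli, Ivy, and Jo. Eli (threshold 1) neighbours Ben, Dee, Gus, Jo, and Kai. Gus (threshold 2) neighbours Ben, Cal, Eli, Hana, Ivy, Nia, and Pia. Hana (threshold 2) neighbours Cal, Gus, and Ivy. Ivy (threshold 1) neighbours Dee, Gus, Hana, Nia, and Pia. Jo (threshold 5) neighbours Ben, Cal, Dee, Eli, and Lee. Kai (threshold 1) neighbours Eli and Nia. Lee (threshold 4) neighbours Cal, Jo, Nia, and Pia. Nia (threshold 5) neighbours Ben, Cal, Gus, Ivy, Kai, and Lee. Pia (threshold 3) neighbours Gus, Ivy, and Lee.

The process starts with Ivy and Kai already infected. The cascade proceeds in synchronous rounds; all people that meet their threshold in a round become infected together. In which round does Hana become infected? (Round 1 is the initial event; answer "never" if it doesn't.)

4

Round 1 — Ivy, Kai become infected (initial).
Round 2 — checking thresholds:
  Dee: 1 of 4 neighbours < 4, holds.
  Eli: 1 of 5 neighbours ≥ 1, becomes infected.
  Gus: 1 of 7 neighbours < 2, holds.
  Hana: 1 of 3 neighbours < 2, holds.
  Nia: 2 of 6 neighbours < 5, holds.
  Pia: 1 of 3 neighbours < 3, holds.
Round 3 — checking thresholds:
  Ben: 1 of 6 neighbours < 6, holds.
  Dee: 2 of 4 neighbours < 4, holds.
  Gus: 2 of 7 neighbours ≥ 2, becomes infected.
  Hana: 1 of 3 neighbours < 2, holds.
  Jo: 1 of 5 neighbours < 5, holds.
  Nia: 2 of 6 neighbours < 5, holds.
  Pia: 1 of 3 neighbours < 3, holds.
Round 4 — checking thresholds:
  Ben: 2 of 6 neighbours < 6, holds.
  Cal: 1 of 6 neighbours < 3, holds.
  Dee: 2 of 4 neighbours < 4, holds.
  Hana: 2 of 3 neighbours ≥ 2, becomes infected.
  Jo: 1 of 5 neighbours < 5, holds.
  Nia: 3 of 6 neighbours < 5, holds.
  Pia: 2 of 3 neighbours < 3, holds.
Round 5 — no new infections; cascade stops.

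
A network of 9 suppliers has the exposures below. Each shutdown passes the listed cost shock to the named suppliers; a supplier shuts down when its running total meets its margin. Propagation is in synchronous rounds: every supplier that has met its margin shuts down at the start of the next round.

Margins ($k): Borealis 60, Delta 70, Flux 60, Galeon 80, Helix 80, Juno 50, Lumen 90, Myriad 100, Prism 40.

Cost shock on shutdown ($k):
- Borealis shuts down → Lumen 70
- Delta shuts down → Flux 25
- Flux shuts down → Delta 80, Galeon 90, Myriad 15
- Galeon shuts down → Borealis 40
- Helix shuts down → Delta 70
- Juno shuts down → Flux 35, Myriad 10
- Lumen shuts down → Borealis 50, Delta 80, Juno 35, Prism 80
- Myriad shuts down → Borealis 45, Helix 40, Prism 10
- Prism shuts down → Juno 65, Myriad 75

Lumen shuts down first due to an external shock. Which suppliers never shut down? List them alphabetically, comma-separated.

Helix

Round 1 — Lumen shuts down (initial).
  Borealis: +50 → 50 < 60
  Delta: +80 → 80 ≥ 70
  Juno: +35 → 35 < 50
  Prism: +80 → 80 ≥ 40
Round 2 — Delta, Prism shut down.
  Flux: +25 → 25 < 60
  Juno: +65 → 100 ≥ 50
  Myriad: +75 → 75 < 100
Round 3 — Juno shuts down.
  Flux: +35 → 60 ≥ 60
  Myriad: +10 → 85 < 100
Round 4 — Flux shuts down.
  Galeon: +90 → 90 ≥ 80
  Myriad: +15 → 100 ≥ 100
Round 5 — Galeon, Myriad shut down.
  Borealis: +40+45 → 135 ≥ 60
  Helix: +40 → 40 < 80
Round 6 — Borealis shuts down.
No further shutdowns.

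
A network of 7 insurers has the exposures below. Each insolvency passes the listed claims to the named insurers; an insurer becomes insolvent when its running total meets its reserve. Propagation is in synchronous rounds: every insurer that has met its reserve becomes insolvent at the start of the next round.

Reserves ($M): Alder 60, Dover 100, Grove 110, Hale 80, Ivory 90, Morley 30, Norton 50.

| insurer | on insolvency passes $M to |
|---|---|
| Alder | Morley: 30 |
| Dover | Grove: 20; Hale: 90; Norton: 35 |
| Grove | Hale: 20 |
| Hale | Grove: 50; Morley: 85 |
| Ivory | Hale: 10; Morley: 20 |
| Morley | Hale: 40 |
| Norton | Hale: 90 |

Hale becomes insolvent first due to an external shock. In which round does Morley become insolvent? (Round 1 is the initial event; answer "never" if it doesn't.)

2

Round 1 — Hale becomes insolvent (initial).
  Grove: +50 → 50 < 110
  Morley: +85 → 85 ≥ 30
Round 2 — Morley becomes insolvent.
No further insolvencies.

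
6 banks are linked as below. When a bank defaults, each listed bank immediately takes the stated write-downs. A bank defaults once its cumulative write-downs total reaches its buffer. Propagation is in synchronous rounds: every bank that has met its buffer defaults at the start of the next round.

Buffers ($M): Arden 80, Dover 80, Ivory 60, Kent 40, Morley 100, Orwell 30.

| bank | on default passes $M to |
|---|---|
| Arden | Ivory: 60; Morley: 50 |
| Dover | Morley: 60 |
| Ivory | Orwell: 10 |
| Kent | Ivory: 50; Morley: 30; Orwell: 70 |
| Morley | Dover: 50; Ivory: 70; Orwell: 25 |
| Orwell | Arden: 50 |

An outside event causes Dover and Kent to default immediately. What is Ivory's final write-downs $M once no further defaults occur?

Round 1 — Dover, Kent default (initial).
  Ivory: +50 → 50 < 60
  Morley: +60+30 → 90 < 100
  Orwell: +70 → 70 ≥ 30
Round 2 — Orwell defaults.
  Arden: +50 → 50 < 80
No further defaults.

50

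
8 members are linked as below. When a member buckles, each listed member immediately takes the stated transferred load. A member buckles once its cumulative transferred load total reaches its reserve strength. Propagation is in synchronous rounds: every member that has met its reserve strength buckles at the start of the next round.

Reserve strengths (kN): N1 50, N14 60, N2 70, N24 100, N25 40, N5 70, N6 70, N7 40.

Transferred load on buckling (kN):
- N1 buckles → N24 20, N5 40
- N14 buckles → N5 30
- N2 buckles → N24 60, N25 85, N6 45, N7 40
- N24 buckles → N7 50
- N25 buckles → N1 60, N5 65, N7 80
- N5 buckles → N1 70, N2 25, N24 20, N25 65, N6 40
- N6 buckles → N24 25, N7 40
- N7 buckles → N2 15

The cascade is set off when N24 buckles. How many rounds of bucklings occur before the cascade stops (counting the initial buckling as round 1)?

Round 1 — N24 buckles (initial).
  N7: +50 → 50 ≥ 40
Round 2 — N7 buckles.
  N2: +15 → 15 < 70
No further bucklings.

2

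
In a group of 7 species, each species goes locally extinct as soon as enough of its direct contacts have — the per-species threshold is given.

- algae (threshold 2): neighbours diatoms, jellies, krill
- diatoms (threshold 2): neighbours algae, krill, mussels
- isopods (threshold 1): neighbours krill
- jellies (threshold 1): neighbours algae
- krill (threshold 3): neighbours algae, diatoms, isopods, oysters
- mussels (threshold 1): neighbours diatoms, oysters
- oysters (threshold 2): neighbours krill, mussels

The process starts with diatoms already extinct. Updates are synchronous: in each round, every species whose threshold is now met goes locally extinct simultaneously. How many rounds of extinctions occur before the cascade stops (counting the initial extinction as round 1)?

Round 1 — diatoms goes locally extinct (initial).
Round 2 — checking thresholds:
  algae: 1 of 3 neighbours < 2, not yet.
  krill: 1 of 4 neighbours < 3, not yet.
  mussels: 1 of 2 neighbours ≥ 1, goes locally extinct.
Round 3 — no new extinctions; cascade stops.

2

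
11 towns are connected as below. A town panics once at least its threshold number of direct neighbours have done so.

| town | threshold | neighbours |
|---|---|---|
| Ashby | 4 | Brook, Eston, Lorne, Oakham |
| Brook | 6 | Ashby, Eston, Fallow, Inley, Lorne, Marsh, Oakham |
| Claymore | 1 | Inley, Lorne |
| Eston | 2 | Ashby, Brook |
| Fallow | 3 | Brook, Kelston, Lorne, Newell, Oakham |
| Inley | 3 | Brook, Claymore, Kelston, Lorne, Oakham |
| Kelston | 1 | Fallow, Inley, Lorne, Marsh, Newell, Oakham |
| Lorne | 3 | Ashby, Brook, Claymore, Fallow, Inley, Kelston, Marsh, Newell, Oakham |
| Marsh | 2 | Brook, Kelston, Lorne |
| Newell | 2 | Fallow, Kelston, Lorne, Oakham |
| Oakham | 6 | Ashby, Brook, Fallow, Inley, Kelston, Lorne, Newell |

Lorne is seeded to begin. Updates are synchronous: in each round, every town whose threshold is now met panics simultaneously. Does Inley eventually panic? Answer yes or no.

yes

Round 1 — Lorne panics (initial).
Round 2 — checking thresholds:
  Ashby: 1 of 4 neighbours < 4, not yet.
  Brook: 1 of 7 neighbours < 6, not yet.
  Claymore: 1 of 2 neighbours ≥ 1, panics.
  Fallow: 1 of 5 neighbours < 3, not yet.
  Inley: 1 of 5 neighbours < 3, not yet.
  Kelston: 1 of 6 neighbours ≥ 1, panics.
  Marsh: 1 of 3 neighbours < 2, not yet.
  Newell: 1 of 4 neighbours < 2, not yet.
  Oakham: 1 of 7 neighbours < 6, not yet.
Round 3 — checking thresholds:
  Ashby: 1 of 4 neighbours < 4, not yet.
  Brook: 1 of 7 neighbours < 6, not yet.
  Fallow: 2 of 5 neighbours < 3, not yet.
  Inley: 3 of 5 neighbours ≥ 3, panics.
  Marsh: 2 of 3 neighbours ≥ 2, panics.
  Newell: 2 of 4 neighbours ≥ 2, panics.
  Oakham: 2 of 7 neighbours < 6, not yet.
Round 4 — checking thresholds:
  Ashby: 1 of 4 neighbours < 4, not yet.
  Brook: 3 of 7 neighbours < 6, not yet.
  Fallow: 3 of 5 neighbours ≥ 3, panics.
  Oakham: 4 of 7 neighbours < 6, not yet.
Round 5 — no new panics; cascade stops.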